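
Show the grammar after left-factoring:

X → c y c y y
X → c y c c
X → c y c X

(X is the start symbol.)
Left-factoring transforms A → αβ₁ | αβ₂ into A → αA' and A' → β₁ | β₂
(α is the longest common prefix among the alternatives). Repeat until
no nonterminal has two alternatives with a common prefix.

Round 1: X has alternatives sharing prefix 'c y c'. Introduce X': X → c y c X'
  Add: X' → y y
  Add: X' → c
  Add: X' → X

No remaining common prefixes — done.

Resulting grammar:
X → c y c X'
X' → y y
X' → c
X' → X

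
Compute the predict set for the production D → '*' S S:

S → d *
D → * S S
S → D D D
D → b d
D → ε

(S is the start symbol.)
{ '*' }

PREDICT(D → '*' S S) = (FIRST(RHS) \ {ε}) ∪ (FOLLOW(D) if ε ∈ FIRST(RHS), i.e. RHS ⇒* ε)
FIRST('*' S S) = { '*' }
ε ∉ FIRST('*' S S), so FOLLOW(D) is not added.
PREDICT(D → '*' S S) = { '*' }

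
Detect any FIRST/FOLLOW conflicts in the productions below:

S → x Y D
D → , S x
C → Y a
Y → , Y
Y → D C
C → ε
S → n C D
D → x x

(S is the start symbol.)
Yes. C → Y a with FOLLOW(C) on { ',', 'x' }

A FIRST/FOLLOW conflict occurs when a non-terminal N has a nullable alternative N → β (β ⇒* ε) and another alternative N → α with FIRST(α) ∩ FOLLOW(N) ≠ ∅: on such a lookahead the parser cannot decide between expanding α and letting N vanish via β.

Nullable non-terminals: C.
FIRST sets used below: FIRST(Y) = { ',', 'x' }

C: nullable alternative(s) C → ε; FOLLOW(C) = { ',', 'a', 'x' }
  C → Y a: FIRST \ {ε} = { ',', 'x' } — overlaps FOLLOW(C) on { ',', 'x' }: CONFLICT
  C → ε: FIRST \ {ε} = { } — this is the only nullable alternative, skip

D, S, Y have no nullable alternative, so no FIRST/FOLLOW check is needed there.

So the grammar has 1 FIRST/FOLLOW conflict (marked CONFLICT above).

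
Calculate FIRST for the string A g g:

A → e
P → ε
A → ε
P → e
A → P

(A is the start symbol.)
{ 'e', 'g' }

FIRST sets of the non-terminals involved (from the grammar, by fixed-point iteration):
  FIRST(A) = { 'e', ε }

To compute FIRST(A g g), process the symbols left to right:
Symbol A is a non-terminal. Add FIRST(A) \ {ε} = { 'e' }
A is nullable (ε ∈ FIRST(A)), continue to the next symbol.
Symbol g is a terminal. Add 'g' and stop.
FIRST(A g g) = { 'e', 'g' }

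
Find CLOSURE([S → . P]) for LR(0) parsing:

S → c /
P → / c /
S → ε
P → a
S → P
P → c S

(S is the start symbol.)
To compute CLOSURE, for each item [A → α.Bβ] where B is a non-terminal, add [B → .γ] for all productions B → γ; repeat for the newly added items until nothing changes.

Start with: [S → . P]
  [S → . P] has the dot before P: add [P → . / c /], [P → . a], [P → . c S]
No further items can be added.

CLOSURE = { [P → . / c /], [P → . a], [P → . c S], [S → . P] }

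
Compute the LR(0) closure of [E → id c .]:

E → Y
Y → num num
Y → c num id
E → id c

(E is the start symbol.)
To compute CLOSURE, for each item [A → α.Bβ] where B is a non-terminal, add [B → .γ] for all productions B → γ; repeat for the newly added items until nothing changes.

Start with: [E → id c .]
The dot is at the end, so nothing is added.

CLOSURE = { [E → id c .] }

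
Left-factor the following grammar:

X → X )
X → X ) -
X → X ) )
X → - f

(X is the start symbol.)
Left-factoring transforms A → αβ₁ | αβ₂ into A → αA' and A' → β₁ | β₂
(α is the longest common prefix among the alternatives). Repeat until
no nonterminal has two alternatives with a common prefix.

Round 1: X has alternatives sharing prefix 'X )'. Introduce X': X → X ) X'
  Add: X' → ε
  Add: X' → -
  Add: X' → )

No remaining common prefixes — done.

Resulting grammar:
X → X ) X'
X' → ε
X' → -
X' → )
X → - f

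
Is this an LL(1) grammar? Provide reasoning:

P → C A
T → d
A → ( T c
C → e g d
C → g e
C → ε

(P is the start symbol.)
A grammar is LL(1) if for each non-terminal N with multiple productions, the predict sets of those productions are pairwise disjoint, where PREDICT(N → α) = (FIRST(α) \ {ε}) ∪ (FOLLOW(N) if α ⇒* ε).

Relevant sets:
  FOLLOW(C) = { '(' }

For C:
  PREDICT(C → e g d) = { 'e' }
  PREDICT(C → g e) = { 'g' }
  PREDICT(C → ε) = { '(' }
P, T, A have a single production, so nothing to check there.

All predict sets are disjoint. The grammar IS LL(1).

Answer: Yes, the grammar is LL(1).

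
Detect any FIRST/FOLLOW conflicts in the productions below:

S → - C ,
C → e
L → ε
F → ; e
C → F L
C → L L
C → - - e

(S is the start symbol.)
A FIRST/FOLLOW conflict occurs when a non-terminal N has a nullable alternative N → β (β ⇒* ε) and another alternative N → α with FIRST(α) ∩ FOLLOW(N) ≠ ∅: on such a lookahead the parser cannot decide between expanding α and letting N vanish via β.

Nullable non-terminals: C, L.
FIRST sets used below: FIRST(F) = { ';' }, FIRST(L) = { ε }

C: nullable alternative(s) C → L L; FOLLOW(C) = { ',' }
  C → e: FIRST \ {ε} = { 'e' } — disjoint from FOLLOW(C)
  C → F L: FIRST \ {ε} = { ';' } — disjoint from FOLLOW(C)
  C → L L: FIRST \ {ε} = { } — this is the only nullable alternative, skip
  C → - - e: FIRST \ {ε} = { '-' } — disjoint from FOLLOW(C)
L has a nullable alternative but only one production, so nothing to check.

F, S have no nullable alternative, so no FIRST/FOLLOW check is needed there.

No FIRST/FOLLOW conflicts found.

Answer: No FIRST/FOLLOW conflicts.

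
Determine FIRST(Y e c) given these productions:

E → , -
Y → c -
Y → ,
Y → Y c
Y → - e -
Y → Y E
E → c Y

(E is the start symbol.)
{ ',', '-', 'c' }

FIRST sets of the non-terminals involved (from the grammar, by fixed-point iteration):
  FIRST(Y) = { ',', '-', 'c' }

To compute FIRST(Y e c), process the symbols left to right:
Symbol Y is a non-terminal. Add FIRST(Y) \ {ε} = { ',', '-', 'c' }
Y is not nullable (ε ∉ FIRST(Y)), so stop here.
FIRST(Y e c) = { ',', '-', 'c' }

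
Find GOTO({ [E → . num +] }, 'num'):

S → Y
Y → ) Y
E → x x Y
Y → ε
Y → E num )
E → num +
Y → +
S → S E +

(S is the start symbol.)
{ [E → num . +] }

GOTO(I, 'num') = CLOSURE({ [A → αX.β] : [A → α.Xβ] ∈ I, X = 'num' })

Items with dot before 'num', with the dot advanced:
  [E → . num +] → [E → num . +]
Closure adds nothing (no advanced item has the dot before a non-terminal).

GOTO = { [E → num . +] }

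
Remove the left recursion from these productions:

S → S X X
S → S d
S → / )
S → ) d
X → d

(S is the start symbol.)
S → / ) S'
S → ) d S'
S' → X X S'
S' → d S'
S' → ε
X → d

S is directly left-recursive. The standard transformation for
  A → A α₁ | ... | A α_m | β₁ | ... | β_n
is
  A  → β₁ A' | ... | β_n A'
  A' → α₁ A' | ... | α_m A' | ε

S → / ) becomes S → / ) S'
S → ) d becomes S → ) d S'
S → S X X becomes S' → X X S'
S → S d becomes S' → d S'
Add S' → ε

Productions for other non-terminals are unchanged:
  X → d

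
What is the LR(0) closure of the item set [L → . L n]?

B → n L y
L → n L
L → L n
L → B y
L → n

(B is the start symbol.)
{ [B → . n L y], [L → . B y], [L → . L n], [L → . n L], [L → . n] }

To compute CLOSURE, for each item [A → α.Bβ] where B is a non-terminal, add [B → .γ] for all productions B → γ; repeat for the newly added items until nothing changes.

Start with: [L → . L n]
  [L → . L n] has the dot before L: add [L → . n L], [L → . B y], [L → . n]
  [L → . B y] has the dot before B: add [B → . n L y]
No further items can be added.

CLOSURE = { [B → . n L y], [L → . B y], [L → . L n], [L → . n L], [L → . n] }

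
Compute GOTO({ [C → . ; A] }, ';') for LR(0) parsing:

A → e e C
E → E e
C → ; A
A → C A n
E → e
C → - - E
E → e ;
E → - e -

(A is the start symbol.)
GOTO(I, ';') = CLOSURE({ [A → αX.β] : [A → α.Xβ] ∈ I, X = ';' })

Items with dot before ';', with the dot advanced:
  [C → . ; A] → [C → ; . A]
Closure of the advanced items:
  [C → ; . A] has the dot before A: add [A → . e e C], [A → . C A n]
  [A → . C A n] has the dot before C: add [C → . ; A], [C → . - - E]

GOTO = { [A → . C A n], [A → . e e C], [C → . - - E], [C → . ; A], [C → ; . A] }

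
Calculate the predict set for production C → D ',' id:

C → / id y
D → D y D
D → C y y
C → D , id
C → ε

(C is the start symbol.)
{ '/', 'y' }

PREDICT(C → D ',' id) = (FIRST(RHS) \ {ε}) ∪ (FOLLOW(C) if ε ∈ FIRST(RHS), i.e. RHS ⇒* ε)
FIRST(D) = { '/', 'y' }
FIRST(D ',' id) = { '/', 'y' }
ε ∉ FIRST(D ',' id), so FOLLOW(C) is not added.
PREDICT(C → D ',' id) = { '/', 'y' }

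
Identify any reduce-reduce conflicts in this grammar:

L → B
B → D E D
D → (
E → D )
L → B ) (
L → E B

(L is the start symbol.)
A reduce-reduce conflict occurs when an LR(0) state has two complete items [A → α .] and [B → β .] — both call for a reduction, and with no lookahead the parser cannot choose between them.

Augment with L' → L and build the canonical LR(0) collection (I0 = CLOSURE({[L' → . L]}), then GOTO on every symbol after a dot until no new states appear). It has 14 states:
  I0: { [B → . D E D], [D → . (], [E → . D )], [L → . B ) (], [L → . B], [L → . E B], [L' → . L] }  — shift
  I1: { [D → ( .] }  — reduce
  I2: { [L → B . ) (], [L → B .] }  — shift, reduce
  I3: { [B → D . E D], [D → . (], [E → . D )], [E → D . )] }  — shift
  I4: { [B → . D E D], [D → . (], [L → E . B] }  — shift
  I5: { [L' → L .] }  — accept
  I6: { [L → E B .] }  — reduce
  I7: { [B → D . E D], [D → . (], [E → . D )] }  — shift
  I8: { [E → D . )] }  — shift
  I9: { [B → D E . D], [D → . (] }  — shift
  I10: { [B → D E D .] }  — reduce
  I11: { [E → D ) .] }  — reduce
  I12: { [L → B ) . (] }  — shift
  I13: { [L → B ) ( .] }  — reduce

No state contains more than one complete item.

Answer: No reduce-reduce conflicts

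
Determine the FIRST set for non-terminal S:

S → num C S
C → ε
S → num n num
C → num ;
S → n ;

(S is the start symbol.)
{ 'n', 'num' }

From S → num C S:
  - num is a terminal: add 'num' and stop
From S → num n num:
  - num is a terminal: add 'num' and stop
From S → n ;:
  - n is a terminal: add 'n' and stop

Collecting: FIRST(S) = { 'n', 'num' }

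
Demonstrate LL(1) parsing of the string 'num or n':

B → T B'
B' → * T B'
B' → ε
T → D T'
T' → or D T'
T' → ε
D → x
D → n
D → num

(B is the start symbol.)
LL(1) parsing maintains a stack (initially the start symbol over $) and the input. At each step: if the stack top is a terminal, match it against the current input token; if it is a non-terminal N, replace it with the RHS of M[N, lookahead] (the unique production whose predict set contains the lookahead).

Stack is shown with the top on the left.

Stack         Input       Action
--------------------------------
B $           num or n $  output B → T B'
T B' $        num or n $  output T → D T'
D T' B' $     num or n $  output D → num
num T' B' $   num or n $  match 'num'
T' B' $       or n $      output T' → or D T'
or D T' B' $  or n $      match 'or'
D T' B' $     n $         output D → n
n T' B' $     n $         match 'n'
T' B' $       $           output T' → ε
B' $          $           output B' → ε
$             $           accept

The string is accepted.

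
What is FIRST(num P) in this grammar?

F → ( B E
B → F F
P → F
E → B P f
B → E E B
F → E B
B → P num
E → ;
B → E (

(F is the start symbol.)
To compute FIRST(num P), process the symbols left to right:
Symbol num is a terminal. Add 'num' and stop.
FIRST(num P) = { 'num' }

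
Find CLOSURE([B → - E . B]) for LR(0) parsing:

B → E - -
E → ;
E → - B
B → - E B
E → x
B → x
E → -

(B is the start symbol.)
{ [B → - E . B], [B → . - E B], [B → . E - -], [B → . x], [E → . - B], [E → . -], [E → . ;], [E → . x] }

To compute CLOSURE, for each item [A → α.Bβ] where B is a non-terminal, add [B → .γ] for all productions B → γ; repeat for the newly added items until nothing changes.

Start with: [B → - E . B]
  [B → - E . B] has the dot before B: add [B → . E - -], [B → . - E B], [B → . x]
  [B → . E - -] has the dot before E: add [E → . ;], [E → . - B], [E → . x], [E → . -]
No further items can be added.

CLOSURE = { [B → - E . B], [B → . - E B], [B → . E - -], [B → . x], [E → . - B], [E → . -], [E → . ;], [E → . x] }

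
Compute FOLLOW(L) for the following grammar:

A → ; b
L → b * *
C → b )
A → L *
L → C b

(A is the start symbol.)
{ '*' }

To compute FOLLOW(L), find every occurrence of L on a right-hand side N → α L β: add FIRST(β) \ {ε}, and if β is empty or nullable also add FOLLOW(N). Iterate to a fixed point.

In A → L *: L is followed by '*', add FIRST('*') \ {ε} = { '*' }

Taking the union: FOLLOW(L) = { '*' }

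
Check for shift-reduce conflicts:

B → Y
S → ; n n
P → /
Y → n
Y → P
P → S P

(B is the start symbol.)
A shift-reduce conflict occurs when an LR(0) state has both:
  - a complete (reduce) item [A → α .] (dot at the end), and
  - a shift item [B → β . c γ] (dot before a terminal).

Augment with B' → B and build the canonical LR(0) collection (I0 = CLOSURE({[B' → . B]}), then GOTO on every symbol after a dot until no new states appear). It has 11 states:
  I0: { [B → . Y], [B' → . B], [P → . /], [P → . S P], [S → . ; n n], [Y → . P], [Y → . n] }  — shift
  I1: { [P → / .] }  — reduce
  I2: { [S → ; . n n] }  — shift
  I3: { [B' → B .] }  — accept
  I4: { [Y → P .] }  — reduce
  I5: { [P → . /], [P → . S P], [P → S . P], [S → . ; n n] }  — shift
  I6: { [B → Y .] }  — reduce
  I7: { [Y → n .] }  — reduce
  I8: { [P → S P .] }  — reduce
  I9: { [S → ; n . n] }  — shift
  I10: { [S → ; n n .] }  — reduce

No state contains both a complete item and a shift item.

Answer: No shift-reduce conflicts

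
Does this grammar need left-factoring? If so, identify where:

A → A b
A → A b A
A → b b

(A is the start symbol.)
Left-factoring is needed when two productions for the same non-terminal
share a common prefix on the right-hand side.

Productions for A:
  A → A b
  A → A b A
  A → b b

Found common prefix 'A b' in productions for A

Answer: Yes, A has productions with common prefix 'A b'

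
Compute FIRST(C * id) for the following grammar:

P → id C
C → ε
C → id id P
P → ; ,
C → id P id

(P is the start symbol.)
FIRST sets of the non-terminals involved (from the grammar, by fixed-point iteration):
  FIRST(C) = { 'id', ε }

To compute FIRST(C * id), process the symbols left to right:
Symbol C is a non-terminal. Add FIRST(C) \ {ε} = { 'id' }
C is nullable (ε ∈ FIRST(C)), continue to the next symbol.
Symbol * is a terminal. Add '*' and stop.
FIRST(C * id) = { '*', 'id' }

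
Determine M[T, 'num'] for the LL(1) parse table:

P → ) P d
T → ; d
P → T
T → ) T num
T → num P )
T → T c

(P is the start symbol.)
T → num P ), T → T c

To find M[T, 'num'], we find productions for T where 'num' is in the predict set (PREDICT(N → α) = (FIRST(α) \ {ε}) ∪ (FOLLOW(N) if α ⇒* ε)).

Relevant sets:
  FIRST(T) = { ')', ';', 'num' }

T → ; d: PREDICT = { ';' }
T → ) T num: PREDICT = { ')' }
T → num P ): PREDICT = { 'num' }
  'num' is in predict set, so this production goes in M[T, 'num']
T → T c: PREDICT = { ')', ';', 'num' }
  'num' is in predict set, so this production goes in M[T, 'num']

M[T, 'num'] = T → num P ), T → T c  (a multiply-defined cell — the grammar is not LL(1))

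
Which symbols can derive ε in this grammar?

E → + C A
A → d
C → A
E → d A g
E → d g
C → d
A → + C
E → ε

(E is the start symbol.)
{ 'E' }

A non-terminal is nullable if it can derive ε (the empty string): either it has an ε-production, or it has a production whose right-hand side consists entirely of nullable non-terminals.

ε-productions: E → ε
So E is immediately nullable.
No further non-terminal can be added: every production for the remaining non-terminals contains a terminal or a non-nullable non-terminal.
Nullable = { 'E' }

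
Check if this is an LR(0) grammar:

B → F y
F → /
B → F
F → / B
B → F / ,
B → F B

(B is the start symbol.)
No. Shift-reduce conflict between [F → / .] and [F → . /]

Augment with B' → B and build the canonical LR(0) collection (I0 = CLOSURE({[B' → . B]}), then GOTO on every symbol after a dot until no new states appear). It has 9 states:
  I0: { [B → . F / ,], [B → . F B], [B → . F y], [B → . F], [B' → . B], [F → . / B], [F → . /] }  — shift
  I1: { [B → . F / ,], [B → . F B], [B → . F y], [B → . F], [F → . / B], [F → . /], [F → / . B], [F → / .] }  — shift, reduce
  I2: { [B' → B .] }  — accept
  I3: { [B → . F / ,], [B → . F B], [B → . F y], [B → . F], [B → F . / ,], [B → F . B], [B → F . y], [B → F .], [F → . / B], [F → . /] }  — shift, reduce
  I4: { [B → . F / ,], [B → . F B], [B → . F y], [B → . F], [B → F / . ,], [F → . / B], [F → . /], [F → / . B], [F → / .] }  — shift, reduce
  I5: { [B → F B .] }  — reduce
  I6: { [B → F y .] }  — reduce
  I7: { [B → F / , .] }  — reduce
  I8: { [F → / B .] }  — reduce

Conflict in state I1:
  Shift-reduce conflict between [F → / .] and [F → . /]
So the grammar is NOT LR(0).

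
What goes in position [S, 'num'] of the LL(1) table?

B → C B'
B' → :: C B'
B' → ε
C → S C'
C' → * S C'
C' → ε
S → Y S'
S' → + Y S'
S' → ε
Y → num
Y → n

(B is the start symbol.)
To find M[S, 'num'], we find productions for S where 'num' is in the predict set (PREDICT(N → α) = (FIRST(α) \ {ε}) ∪ (FOLLOW(N) if α ⇒* ε)).

Relevant sets:
  FIRST(Y) = { 'n', 'num' }

S → Y S': PREDICT = { 'n', 'num' }
  'num' is in predict set, so this production goes in M[S, 'num']

M[S, 'num'] = S → Y S'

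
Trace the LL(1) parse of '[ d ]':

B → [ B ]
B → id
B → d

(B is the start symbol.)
Stack is shown with the top on the left.

Stack    Input    Action
------------------------
B $      [ d ] $  output B → [ B ]
[ B ] $  [ d ] $  match '['
B ] $    d ] $    output B → d
d ] $    d ] $    match 'd'
] $      ] $      match ']'
$        $        accept

The string is accepted.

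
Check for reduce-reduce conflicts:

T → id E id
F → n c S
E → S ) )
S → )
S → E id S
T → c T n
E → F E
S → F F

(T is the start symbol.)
No reduce-reduce conflicts

A reduce-reduce conflict occurs when an LR(0) state has two complete items [A → α .] and [B → β .] — both call for a reduction, and with no lookahead the parser cannot choose between them.

Augment with T' → T and build the canonical LR(0) collection (I0 = CLOSURE({[T' → . T]}), then GOTO on every symbol after a dot until no new states appear). It has 21 states:
  I0: { [T → . c T n], [T → . id E id], [T' → . T] }  — shift
  I1: { [T' → T .] }  — accept
  I2: { [T → . c T n], [T → . id E id], [T → c . T n] }  — shift
  I3: { [E → . F E], [E → . S ) )], [F → . n c S], [S → . )], [S → . E id S], [S → . F F], [T → id . E id] }  — shift
  I4: { [S → ) .] }  — reduce
  I5: { [S → E . id S], [T → id E . id] }  — shift
  I6: { [E → . F E], [E → . S ) )], [E → F . E], [F → . n c S], [S → . )], [S → . E id S], [S → . F F], [S → F . F] }  — shift
  I7: { [E → S . ) )] }  — shift
  I8: { [F → n . c S] }  — shift
  I9: { [E → . F E], [E → . S ) )], [F → . n c S], [F → n c . S], [S → . )], [S → . E id S], [S → . F F] }  — shift
  I10: { [S → E . id S] }  — shift
  I11: { [E → S . ) )], [F → n c S .] }  — shift, reduce
  I12: { [E → S ) . )] }  — shift
  I13: { [E → S ) ) .] }  — reduce
  I14: { [E → . F E], [E → . S ) )], [F → . n c S], [S → . )], [S → . E id S], [S → . F F], [S → E id . S] }  — shift
  I15: { [E → S . ) )], [S → E id S .] }  — shift, reduce
  I16: { [E → F E .], [S → E . id S] }  — shift, reduce
  I17: { [E → . F E], [E → . S ) )], [E → F . E], [F → . n c S], [S → . )], [S → . E id S], [S → . F F], [S → F . F], [S → F F .] }  — shift, reduce
  I18: { [E → . F E], [E → . S ) )], [F → . n c S], [S → . )], [S → . E id S], [S → . F F], [S → E id . S], [T → id E id .] }  — shift, reduce
  I19: { [T → c T . n] }  — shift
  I20: { [T → c T n .] }  — reduce

No state contains more than one complete item.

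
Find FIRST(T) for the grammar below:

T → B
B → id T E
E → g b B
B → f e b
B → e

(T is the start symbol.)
{ 'e', 'f', 'id' }

To compute FIRST(T), examine every production with T on the left-hand side, reading each right-hand side left to right until a non-nullable symbol is reached.

FIRST sets of the other non-terminals involved (by the same procedure, iterated to a fixed point):
  FIRST(B) = { 'e', 'f', 'id' }

From T → B:
  - B is a non-terminal: add FIRST(B) \ {ε} = { 'e', 'f', 'id' }
    B is not nullable, so stop

Collecting: FIRST(T) = { 'e', 'f', 'id' }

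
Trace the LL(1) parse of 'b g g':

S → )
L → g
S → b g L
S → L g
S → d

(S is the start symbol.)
Stack is shown with the top on the left.

Stack    Input    Action
------------------------
S $      b g g $  output S → b g L
b g L $  b g g $  match 'b'
g L $    g g $    match 'g'
L $      g $      output L → g
g $      g $      match 'g'
$        $        accept

The string is accepted.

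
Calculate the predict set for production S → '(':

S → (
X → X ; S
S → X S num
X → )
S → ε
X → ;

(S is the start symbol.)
{ '(' }

PREDICT(S → '(') = (FIRST(RHS) \ {ε}) ∪ (FOLLOW(S) if ε ∈ FIRST(RHS), i.e. RHS ⇒* ε)
FIRST('(') = { '(' }
ε ∉ FIRST('('), so FOLLOW(S) is not added.
PREDICT(S → '(') = { '(' }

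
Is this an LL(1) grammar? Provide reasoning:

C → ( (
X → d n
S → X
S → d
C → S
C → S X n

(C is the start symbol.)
No. Predict set conflict for C: { 'd' }

A grammar is LL(1) if for each non-terminal N with multiple productions, the predict sets of those productions are pairwise disjoint, where PREDICT(N → α) = (FIRST(α) \ {ε}) ∪ (FOLLOW(N) if α ⇒* ε).

Relevant sets:
  FIRST(S) = { 'd' }
  FIRST(X) = { 'd' }

For C:
  PREDICT(C → '(' '(') = { '(' }
  PREDICT(C → S) = { 'd' }
  PREDICT(C → S X n) = { 'd' }
For S:
  PREDICT(S → X) = { 'd' }
  PREDICT(S → d) = { 'd' }
X has a single production, so nothing to check there.

Conflict found: Predict set conflict for C: { 'd' }
The grammar is NOT LL(1).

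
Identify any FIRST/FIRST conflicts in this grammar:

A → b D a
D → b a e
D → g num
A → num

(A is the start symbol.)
A FIRST/FIRST conflict occurs when two productions N → α and N → β for the same non-terminal have FIRST(α) ∩ FIRST(β) ≠ ∅ (with ε ∈ FIRST of a nullable right-hand side, so two nullable alternatives also conflict).

Productions for A:
  A → b D a: FIRST = { 'b' }
  A → num: FIRST = { 'num' }
Productions for D:
  D → b a e: FIRST = { 'b' }
  D → g num: FIRST = { 'g' }

All alternatives of each non-terminal have pairwise disjoint FIRST sets.

Answer: No FIRST/FIRST conflicts.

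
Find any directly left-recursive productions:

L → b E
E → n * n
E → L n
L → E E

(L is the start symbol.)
No direct left recursion

L → b E: starts with b
E → n * n: starts with n
E → L n: starts with L
L → E E: starts with E

No direct left recursion found.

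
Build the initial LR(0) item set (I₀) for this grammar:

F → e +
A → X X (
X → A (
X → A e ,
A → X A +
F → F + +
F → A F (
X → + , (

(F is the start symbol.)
First, augment the grammar with F' → F
I₀ = CLOSURE({ [F' → . F] }):
  [F' → . F] has the dot before F: add [F → . e +], [F → . F + +], [F → . A F (]
  [F → . A F (] has the dot before A: add [A → . X X (], [A → . X A +]
  [A → . X X (] has the dot before X: add [X → . A (], [X → . A e ,], [X → . + , (]
No further items can be added.

I₀ = { [A → . X A +], [A → . X X (], [F → . A F (], [F → . F + +], [F → . e +], [F' → . F], [X → . + , (], [X → . A (], [X → . A e ,] }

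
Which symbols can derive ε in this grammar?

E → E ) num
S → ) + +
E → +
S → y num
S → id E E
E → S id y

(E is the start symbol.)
None

There are no ε-productions, so no non-terminal can derive ε.
No non-terminals are nullable.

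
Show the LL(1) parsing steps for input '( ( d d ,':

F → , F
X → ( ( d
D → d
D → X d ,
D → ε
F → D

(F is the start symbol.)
LL(1) parsing maintains a stack (initially the start symbol over $) and the input. At each step: if the stack top is a terminal, match it against the current input token; if it is a non-terminal N, replace it with the RHS of M[N, lookahead] (the unique production whose predict set contains the lookahead).

Stack is shown with the top on the left.

Stack        Input        Action
--------------------------------
F $          ( ( d d , $  output F → D
D $          ( ( d d , $  output D → X d ,
X d , $      ( ( d d , $  output X → ( ( d
( ( d d , $  ( ( d d , $  match '('
( d d , $    ( d d , $    match '('
d d , $      d d , $      match 'd'
d , $        d , $        match 'd'
, $          , $          match ','
$            $            accept

The string is accepted.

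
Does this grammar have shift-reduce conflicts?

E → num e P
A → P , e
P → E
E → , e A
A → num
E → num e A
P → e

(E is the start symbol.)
Yes — I7: [E → num e P .] vs [A → P . , e]; I9: [A → num .] vs [E → num . e A]

A shift-reduce conflict occurs when an LR(0) state has both:
  - a complete (reduce) item [A → α .] (dot at the end), and
  - a shift item [B → β . c γ] (dot before a terminal).

Augment with E' → E and build the canonical LR(0) collection (I0 = CLOSURE({[E' → . E]}), then GOTO on every symbol after a dot until no new states appear). It has 15 states:
  I0: { [E → . , e A], [E → . num e A], [E → . num e P], [E' → . E] }  — shift
  I1: { [E → , . e A] }  — shift
  I2: { [E' → E .] }  — accept
  I3: { [E → num . e A], [E → num . e P] }  — shift
  I4: { [A → . P , e], [A → . num], [E → . , e A], [E → . num e A], [E → . num e P], [E → num e . A], [E → num e . P], [P → . E], [P → . e] }  — shift
  I5: { [E → num e A .] }  — reduce
  I6: { [P → E .] }  — reduce
  I7: { [A → P . , e], [E → num e P .] }  — shift, reduce
  I8: { [P → e .] }  — reduce
  I9: { [A → num .], [E → num . e A], [E → num . e P] }  — shift, reduce
  I10: { [A → P , . e] }  — shift
  I11: { [A → P , e .] }  — reduce
  I12: { [A → . P , e], [A → . num], [E → , e . A], [E → . , e A], [E → . num e A], [E → . num e P], [P → . E], [P → . e] }  — shift
  I13: { [E → , e A .] }  — reduce
  I14: { [A → P . , e] }  — shift

I7 contains reduce item [E → num e P .] and shift item [A → P . , e] — shift-reduce conflict.
I9 contains reduce item [A → num .] and shift items [E → num . e A], [E → num . e P] — shift-reduce conflict.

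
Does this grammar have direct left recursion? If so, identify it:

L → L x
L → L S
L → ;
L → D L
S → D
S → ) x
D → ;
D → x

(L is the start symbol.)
Yes, L is left-recursive

Direct left recursion occurs when N → N α for some non-terminal N (the right-hand side begins with the left-hand side itself).

L → L x: LEFT RECURSIVE (starts with L)
L → L S: LEFT RECURSIVE (starts with L)
L → ;: starts with ';'
L → D L: starts with D
S → D: starts with D
S → ) x: starts with ')'
D → ;: starts with ';'
D → x: starts with x

The grammar has direct left recursion on: L.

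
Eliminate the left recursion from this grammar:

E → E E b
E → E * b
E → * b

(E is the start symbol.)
E → * b E'
E' → E b E'
E' → * b E'
E' → ε

E is directly left-recursive. The standard transformation for
  A → A α₁ | ... | A α_m | β₁ | ... | β_n
is
  A  → β₁ A' | ... | β_n A'
  A' → α₁ A' | ... | α_m A' | ε

E → * b becomes E → * b E'
E → E E b becomes E' → E b E'
E → E * b becomes E' → * b E'
Add E' → ε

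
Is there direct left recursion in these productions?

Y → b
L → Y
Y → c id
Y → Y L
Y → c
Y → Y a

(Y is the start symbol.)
Yes, Y is left-recursive

Direct left recursion occurs when N → N α for some non-terminal N (the right-hand side begins with the left-hand side itself).

Y → b: starts with b
L → Y: starts with Y
Y → c id: starts with c
Y → Y L: LEFT RECURSIVE (starts with Y)
Y → c: starts with c
Y → Y a: LEFT RECURSIVE (starts with Y)

The grammar has direct left recursion on: Y.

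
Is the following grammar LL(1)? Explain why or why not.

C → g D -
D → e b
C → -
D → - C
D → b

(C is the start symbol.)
A grammar is LL(1) if for each non-terminal N with multiple productions, the predict sets of those productions are pairwise disjoint, where PREDICT(N → α) = (FIRST(α) \ {ε}) ∪ (FOLLOW(N) if α ⇒* ε).

For C:
  PREDICT(C → g D '-') = { 'g' }
  PREDICT(C → '-') = { '-' }
For D:
  PREDICT(D → e b) = { 'e' }
  PREDICT(D → '-' C) = { '-' }
  PREDICT(D → b) = { 'b' }

All predict sets are disjoint. The grammar IS LL(1).

Answer: Yes, the grammar is LL(1).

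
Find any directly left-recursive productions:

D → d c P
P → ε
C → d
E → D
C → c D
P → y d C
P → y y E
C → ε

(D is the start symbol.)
No direct left recursion

Direct left recursion occurs when N → N α for some non-terminal N (the right-hand side begins with the left-hand side itself).

D → d c P: starts with d
P → ε: starts with ε
C → d: starts with d
E → D: starts with D
C → c D: starts with c
P → y d C: starts with y
P → y y E: starts with y
C → ε: starts with ε

No direct left recursion found.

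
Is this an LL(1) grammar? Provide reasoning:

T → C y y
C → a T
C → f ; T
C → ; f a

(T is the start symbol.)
A grammar is LL(1) if for each non-terminal N with multiple productions, the predict sets of those productions are pairwise disjoint, where PREDICT(N → α) = (FIRST(α) \ {ε}) ∪ (FOLLOW(N) if α ⇒* ε).

For C:
  PREDICT(C → a T) = { 'a' }
  PREDICT(C → f ';' T) = { 'f' }
  PREDICT(C → ';' f a) = { ';' }
T has a single production, so nothing to check there.

All predict sets are disjoint. The grammar IS LL(1).

Answer: Yes, the grammar is LL(1).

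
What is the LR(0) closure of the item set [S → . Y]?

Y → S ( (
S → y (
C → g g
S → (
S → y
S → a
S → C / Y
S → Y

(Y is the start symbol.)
{ [C → . g g], [S → . (], [S → . C / Y], [S → . Y], [S → . a], [S → . y (], [S → . y], [Y → . S ( (] }

Start with: [S → . Y]
  [S → . Y] has the dot before Y: add [Y → . S ( (]
  [Y → . S ( (] has the dot before S: add [S → . y (], [S → . (], [S → . y], [S → . a], [S → . C / Y]
  [S → . C / Y] has the dot before C: add [C → . g g]
No further items can be added.

CLOSURE = { [C → . g g], [S → . (], [S → . C / Y], [S → . Y], [S → . a], [S → . y (], [S → . y], [Y → . S ( (] }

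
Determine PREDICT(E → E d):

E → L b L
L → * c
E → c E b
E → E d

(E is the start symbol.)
PREDICT(E → E d) = (FIRST(RHS) \ {ε}) ∪ (FOLLOW(E) if ε ∈ FIRST(RHS), i.e. RHS ⇒* ε)
FIRST(E) = { '*', 'c' }
FIRST(E d) = { '*', 'c' }
ε ∉ FIRST(E d), so FOLLOW(E) is not added.
PREDICT(E → E d) = { '*', 'c' }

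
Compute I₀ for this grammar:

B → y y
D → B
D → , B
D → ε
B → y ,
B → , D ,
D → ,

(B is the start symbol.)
First, augment the grammar with B' → B
I₀ = CLOSURE({ [B' → . B] }):
  [B' → . B] has the dot before B: add [B → . y y], [B → . y ,], [B → . , D ,]
No further items can be added.

I₀ = { [B → . , D ,], [B → . y ,], [B → . y y], [B' → . B] }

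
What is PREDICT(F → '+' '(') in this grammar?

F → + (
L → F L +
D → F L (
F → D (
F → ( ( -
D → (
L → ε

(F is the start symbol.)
{ '+' }

PREDICT(F → '+' '(') = (FIRST(RHS) \ {ε}) ∪ (FOLLOW(F) if ε ∈ FIRST(RHS), i.e. RHS ⇒* ε)
FIRST('+' '(') = { '+' }
ε ∉ FIRST('+' '('), so FOLLOW(F) is not added.
PREDICT(F → '+' '(') = { '+' }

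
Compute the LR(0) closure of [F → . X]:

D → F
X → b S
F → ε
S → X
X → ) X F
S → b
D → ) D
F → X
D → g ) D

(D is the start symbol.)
Start with: [F → . X]
  [F → . X] has the dot before X: add [X → . b S], [X → . ) X F]
No further items can be added.

CLOSURE = { [F → . X], [X → . ) X F], [X → . b S] }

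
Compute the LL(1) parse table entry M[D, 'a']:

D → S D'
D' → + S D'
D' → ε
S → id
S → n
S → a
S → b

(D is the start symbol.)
To find M[D, 'a'], we find productions for D where 'a' is in the predict set (PREDICT(N → α) = (FIRST(α) \ {ε}) ∪ (FOLLOW(N) if α ⇒* ε)).

Relevant sets:
  FIRST(S) = { 'a', 'b', 'id', 'n' }

D → S D': PREDICT = { 'a', 'b', 'id', 'n' }
  'a' is in predict set, so this production goes in M[D, 'a']

M[D, 'a'] = D → S D'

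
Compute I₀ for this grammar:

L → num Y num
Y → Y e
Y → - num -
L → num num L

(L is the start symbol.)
{ [L → . num Y num], [L → . num num L], [L' → . L] }

First, augment the grammar with L' → L
I₀ = CLOSURE({ [L' → . L] }):
  [L' → . L] has the dot before L: add [L → . num Y num], [L → . num num L]
No further items can be added.

I₀ = { [L → . num Y num], [L → . num num L], [L' → . L] }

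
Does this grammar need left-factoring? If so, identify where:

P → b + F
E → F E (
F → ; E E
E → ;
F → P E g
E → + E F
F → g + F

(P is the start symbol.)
No, left-factoring is not needed

Left-factoring is needed when two productions for the same non-terminal
share a common prefix on the right-hand side.

Productions for E:
  E → F E (
  E → ;
  E → + E F
Productions for F:
  F → ; E E
  F → P E g
  F → g + F

No common prefixes found.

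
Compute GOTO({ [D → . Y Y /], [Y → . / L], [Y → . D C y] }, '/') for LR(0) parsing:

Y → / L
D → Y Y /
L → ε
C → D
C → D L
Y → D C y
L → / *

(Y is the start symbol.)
GOTO(I, '/') = CLOSURE({ [A → αX.β] : [A → α.Xβ] ∈ I, X = '/' })

Items with dot before '/', with the dot advanced:
  [Y → . / L] → [Y → / . L]
Closure of the advanced items:
  [Y → / . L] has the dot before L: add [L → .], [L → . / *]

GOTO = { [L → . / *], [L → .], [Y → / . L] }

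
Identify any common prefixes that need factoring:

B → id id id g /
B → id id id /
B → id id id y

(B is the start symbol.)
Yes, B has productions with common prefix 'id id id'

Left-factoring is needed when two productions for the same non-terminal
share a common prefix on the right-hand side.

Productions for B:
  B → id id id g /
  B → id id id /
  B → id id id y

Found common prefix 'id id id' in productions for B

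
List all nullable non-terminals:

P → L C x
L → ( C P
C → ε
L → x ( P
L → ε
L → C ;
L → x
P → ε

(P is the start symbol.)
{ 'C', 'L', 'P' }

ε-productions: C → ε, L → ε, P → ε
So C, L, P are immediately nullable.
Every non-terminal is now nullable.
Nullable = { 'C', 'L', 'P' }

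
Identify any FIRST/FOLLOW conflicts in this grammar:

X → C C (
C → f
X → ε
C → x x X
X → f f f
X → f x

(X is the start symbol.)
Yes. X → C C '(' with FOLLOW(X) on { 'f', 'x' }; X → f f f with FOLLOW(X) on { 'f' }; X → f x with FOLLOW(X) on { 'f' }

A FIRST/FOLLOW conflict occurs when a non-terminal N has a nullable alternative N → β (β ⇒* ε) and another alternative N → α with FIRST(α) ∩ FOLLOW(N) ≠ ∅: on such a lookahead the parser cannot decide between expanding α and letting N vanish via β.

Nullable non-terminals: X.
FIRST sets used below: FIRST(C) = { 'f', 'x' }

X: nullable alternative(s) X → ε; FOLLOW(X) = { $, '(', 'f', 'x' }
  X → C C (: FIRST \ {ε} = { 'f', 'x' } — overlaps FOLLOW(X) on { 'f', 'x' }: CONFLICT
  X → ε: FIRST \ {ε} = { } — this is the only nullable alternative, skip
  X → f f f: FIRST \ {ε} = { 'f' } — overlaps FOLLOW(X) on { 'f' }: CONFLICT
  X → f x: FIRST \ {ε} = { 'f' } — overlaps FOLLOW(X) on { 'f' }: CONFLICT

C has no nullable alternative, so no FIRST/FOLLOW check is needed there.

So the grammar has 3 FIRST/FOLLOW conflicts (marked CONFLICT above).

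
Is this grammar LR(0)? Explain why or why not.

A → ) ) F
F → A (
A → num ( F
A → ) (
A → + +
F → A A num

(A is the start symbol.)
A grammar is LR(0) if no state in the canonical LR(0) collection has:
  - both a shift item (dot before a terminal) and a complete item (shift-reduce conflict), or
  - two or more complete items (reduce-reduce conflict; the accept item [A' → A .] counts as a complete item here).

Augment with A' → A and build the canonical LR(0) collection (I0 = CLOSURE({[A' → . A]}), then GOTO on every symbol after a dot until no new states appear). It has 15 states:
  I0: { [A → . ) (], [A → . ) ) F], [A → . + +], [A → . num ( F], [A' → . A] }  — shift
  I1: { [A → ) . (], [A → ) . ) F] }  — shift
  I2: { [A → + . +] }  — shift
  I3: { [A' → A .] }  — accept
  I4: { [A → num . ( F] }  — shift
  I5: { [A → . ) (], [A → . ) ) F], [A → . + +], [A → . num ( F], [A → num ( . F], [F → . A (], [F → . A A num] }  — shift
  I6: { [A → . ) (], [A → . ) ) F], [A → . + +], [A → . num ( F], [F → A . (], [F → A . A num] }  — shift
  I7: { [A → num ( F .] }  — reduce
  I8: { [F → A ( .] }  — reduce
  I9: { [F → A A . num] }  — shift
  I10: { [F → A A num .] }  — reduce
  I11: { [A → + + .] }  — reduce
  I12: { [A → ) ( .] }  — reduce
  I13: { [A → ) ) . F], [A → . ) (], [A → . ) ) F], [A → . + +], [A → . num ( F], [F → . A (], [F → . A A num] }  — shift
  I14: { [A → ) ) F .] }  — reduce

Every state is either a pure shift/goto state or contains exactly one complete item and nothing to shift — no conflicts. The grammar is LR(0).

Answer: Yes, the grammar is LR(0)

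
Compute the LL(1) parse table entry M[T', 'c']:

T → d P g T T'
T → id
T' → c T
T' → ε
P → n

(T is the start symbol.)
T' → c T, T' → ε

To find M[T', 'c'], we find productions for T' where 'c' is in the predict set (PREDICT(N → α) = (FIRST(α) \ {ε}) ∪ (FOLLOW(N) if α ⇒* ε)).

Relevant sets:
  FOLLOW(T') = { $, 'c' }

T' → c T: PREDICT = { 'c' }
  'c' is in predict set, so this production goes in M[T', 'c']
T' → ε: PREDICT = { $, 'c' }
  'c' is in predict set, so this production goes in M[T', 'c']

M[T', 'c'] = T' → c T, T' → ε  (a multiply-defined cell — the grammar is not LL(1))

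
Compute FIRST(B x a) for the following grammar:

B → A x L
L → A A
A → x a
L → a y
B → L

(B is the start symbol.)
{ 'a', 'x' }

FIRST sets of the non-terminals involved (from the grammar, by fixed-point iteration):
  FIRST(B) = { 'a', 'x' }

To compute FIRST(B x a), process the symbols left to right:
Symbol B is a non-terminal. Add FIRST(B) \ {ε} = { 'a', 'x' }
B is not nullable (ε ∉ FIRST(B)), so stop here.
FIRST(B x a) = { 'a', 'x' }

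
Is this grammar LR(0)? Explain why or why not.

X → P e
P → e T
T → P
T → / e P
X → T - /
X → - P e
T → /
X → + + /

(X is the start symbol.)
Augment with X' → X and build the canonical LR(0) collection (I0 = CLOSURE({[X' → . X]}), then GOTO on every symbol after a dot until no new states appear). It has 19 states:
  I0: { [P → . e T], [T → . / e P], [T → . /], [T → . P], [X → . + + /], [X → . - P e], [X → . P e], [X → . T - /], [X' → . X] }  — shift
  I1: { [X → + . + /] }  — shift
  I2: { [P → . e T], [X → - . P e] }  — shift
  I3: { [T → / . e P], [T → / .] }  — shift, reduce
  I4: { [T → P .], [X → P . e] }  — shift, reduce
  I5: { [X → T . - /] }  — shift
  I6: { [X' → X .] }  — accept
  I7: { [P → . e T], [P → e . T], [T → . / e P], [T → . /], [T → . P] }  — shift
  I8: { [T → P .] }  — reduce
  I9: { [P → e T .] }  — reduce
  I10: { [X → T - . /] }  — shift
  I11: { [X → T - / .] }  — reduce
  I12: { [X → P e .] }  — reduce
  I13: { [P → . e T], [T → / e . P] }  — shift
  I14: { [T → / e P .] }  — reduce
  I15: { [X → - P . e] }  — shift
  I16: { [X → - P e .] }  — reduce
  I17: { [X → + + . /] }  — shift
  I18: { [X → + + / .] }  — reduce

Conflict in state I3:
  Shift-reduce conflict between [T → / .] and [T → / . e P]
So the grammar is NOT LR(0).

Answer: No. Shift-reduce conflict between [T → / .] and [T → / . e P]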